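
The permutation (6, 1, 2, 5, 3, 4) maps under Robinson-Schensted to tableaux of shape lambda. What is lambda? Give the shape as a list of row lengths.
Row-insert each entry into an empty tableau.

After inserting 6: P = [[6]].
After inserting 1: P = [[1], [6]].
After inserting 2: P = [[1, 2], [6]].
After inserting 5: P = [[1, 2, 5], [6]].
After inserting 3: P = [[1, 2, 3], [5], [6]].
After inserting 4: P = [[1, 2, 3, 4], [5], [6]].

The final insertion tableau P = [[1, 2, 3, 4], [5], [6]] has shape [4, 1, 1].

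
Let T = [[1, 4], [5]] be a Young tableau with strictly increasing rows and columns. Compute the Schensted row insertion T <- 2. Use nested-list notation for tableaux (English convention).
In row 1, 2 replaces 4 (the leftmost entry greater than 2); 4 is bumped to row 2. In row 2, 4 replaces 5 (the leftmost entry greater than 4); 5 is bumped to row 3. 5 starts a new row 3. The new tableau is [[1, 2], [4], [5]].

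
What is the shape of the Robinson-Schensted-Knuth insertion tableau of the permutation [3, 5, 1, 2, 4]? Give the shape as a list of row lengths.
Row-insert each entry into an empty tableau.

After inserting 3: P = [[3]].
After inserting 5: P = [[3, 5]].
After inserting 1: P = [[1, 5], [3]].
After inserting 2: P = [[1, 2], [3, 5]].
After inserting 4: P = [[1, 2, 4], [3, 5]].

The final insertion tableau P = [[1, 2, 4], [3, 5]] has shape [3, 2].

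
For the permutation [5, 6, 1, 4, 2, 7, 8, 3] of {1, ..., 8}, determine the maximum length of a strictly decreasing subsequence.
3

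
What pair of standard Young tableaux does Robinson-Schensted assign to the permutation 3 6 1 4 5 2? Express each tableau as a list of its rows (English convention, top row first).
P = [[1, 2, 5], [3, 4], [6]], Q = [[1, 2, 5], [3, 4], [6]]

Insert each entry of the permutation into P by Schensted row insertion, recording in Q the position of each new cell.

Insert 3: appended to row 1. P = [[3]].
Insert 6: appended to row 1. P = [[3, 6]].
Insert 1: 1 bumps 3 from row 1; 3 starts row 2. P = [[1, 6], [3]].
Insert 4: 4 bumps 6 from row 1; 6 appends to row 2. P = [[1, 4], [3, 6]].
Insert 5: appended to row 1. P = [[1, 4, 5], [3, 6]].
Insert 2: 2 bumps 4 from row 1; 4 bumps 6 from row 2; 6 starts row 3. P = [[1, 2, 5], [3, 4], [6]].

So P = [[1, 2, 5], [3, 4], [6]], Q = [[1, 2, 5], [3, 4], [6]].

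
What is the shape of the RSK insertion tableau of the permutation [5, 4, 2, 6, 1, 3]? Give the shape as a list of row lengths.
Row-insert each entry into an empty tableau.

After inserting 5: P = [[5]].
After inserting 4: P = [[4], [5]].
After inserting 2: P = [[2], [4], [5]].
After inserting 6: P = [[2, 6], [4], [5]].
After inserting 1: P = [[1, 6], [2], [4], [5]].
After inserting 3: P = [[1, 3], [2, 6], [4], [5]].

The final insertion tableau P = [[1, 3], [2, 6], [4], [5]] has shape [2, 2, 1, 1].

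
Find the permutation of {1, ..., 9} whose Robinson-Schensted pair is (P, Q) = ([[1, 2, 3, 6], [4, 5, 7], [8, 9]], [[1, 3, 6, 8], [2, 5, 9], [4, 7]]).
8 4 9 1 2 5 3 7 6

Reverse the RSK construction: for i from n down to 1, find the cell of Q containing i, remove the entry at that cell from P, and reverse-bump it up through P; the value ejected from row 1 is w(i).

Step i=9: Q has 9 at row 2, column 3; remove 7 from row 2 of P and reverse-bump: 7 enters row 1 and ejects 6. So w(9) = 6. P is now [[1, 2, 3, 7], [4, 5], [8, 9]].
Step i=8: Q has 8 at row 1, column 4; remove that cell from P, ejecting 7. So w(8) = 7. P is now [[1, 2, 3], [4, 5], [8, 9]].
Step i=7: Q has 7 at row 3, column 2; remove 9 from row 3 of P and reverse-bump: 9 enters row 2 and ejects 5; 5 enters row 1 and ejects 3. So w(7) = 3. P is now [[1, 2, 5], [4, 9], [8]].
Step i=6: Q has 6 at row 1, column 3; remove that cell from P, ejecting 5. So w(6) = 5. P is now [[1, 2], [4, 9], [8]].
Step i=5: Q has 5 at row 2, column 2; remove 9 from row 2 of P and reverse-bump: 9 enters row 1 and ejects 2. So w(5) = 2. P is now [[1, 9], [4], [8]].
Step i=4: Q has 4 at row 3, column 1; remove 8 from row 3 of P and reverse-bump: 8 enters row 2 and ejects 4; 4 enters row 1 and ejects 1. So w(4) = 1. P is now [[4, 9], [8]].
Step i=3: Q has 3 at row 1, column 2; remove that cell from P, ejecting 9. So w(3) = 9. P is now [[4], [8]].
Step i=2: Q has 2 at row 2, column 1; remove 8 from row 2 of P and reverse-bump: 8 enters row 1 and ejects 4. So w(2) = 4. P is now [[8]].
Step i=1: Q has 1 at row 1, column 1; remove that cell from P, ejecting 8. So w(1) = 8. P is now [].

So w = 8 4 9 1 2 5 3 7 6.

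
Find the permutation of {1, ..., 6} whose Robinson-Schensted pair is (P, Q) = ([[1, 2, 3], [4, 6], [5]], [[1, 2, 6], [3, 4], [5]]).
5 6 1 4 2 3

Reverse the RSK construction: for i from n down to 1, find the cell of Q containing i, remove the entry at that cell from P, and reverse-bump it up through P; the value ejected from row 1 is w(i).

Step i=6: Q has 6 at row 1, column 3; remove that cell from P, ejecting 3. So w(6) = 3. P is now [[1, 2], [4, 6], [5]].
Step i=5: Q has 5 at row 3, column 1; remove 5 from row 3 of P and reverse-bump: 5 enters row 2 and ejects 4; 4 enters row 1 and ejects 2. So w(5) = 2. P is now [[1, 4], [5, 6]].
Step i=4: Q has 4 at row 2, column 2; remove 6 from row 2 of P and reverse-bump: 6 enters row 1 and ejects 4. So w(4) = 4. P is now [[1, 6], [5]].
Step i=3: Q has 3 at row 2, column 1; remove 5 from row 2 of P and reverse-bump: 5 enters row 1 and ejects 1. So w(3) = 1. P is now [[5, 6]].
Step i=2: Q has 2 at row 1, column 2; remove that cell from P, ejecting 6. So w(2) = 6. P is now [[5]].
Step i=1: Q has 1 at row 1, column 1; remove that cell from P, ejecting 5. So w(1) = 5. P is now [].

So w = 5 6 1 4 2 3.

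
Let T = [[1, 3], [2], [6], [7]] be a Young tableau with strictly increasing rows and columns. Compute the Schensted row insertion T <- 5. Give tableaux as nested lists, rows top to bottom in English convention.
[[1, 3, 5], [2], [6], [7]]

5 is larger than every entry of row 1, so it is appended to row 1. The new tableau is [[1, 3, 5], [2], [6], [7]].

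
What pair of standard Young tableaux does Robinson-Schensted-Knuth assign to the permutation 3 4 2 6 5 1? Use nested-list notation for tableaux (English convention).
Insert each entry of the permutation into P by Schensted row insertion, recording in Q the position of each new cell.

Insert 3: appended to row 1. P = [[3]].
Insert 4: appended to row 1. P = [[3, 4]].
Insert 2: 2 bumps 3 from row 1; 3 starts row 2. P = [[2, 4], [3]].
Insert 6: appended to row 1. P = [[2, 4, 6], [3]].
Insert 5: 5 bumps 6 from row 1; 6 appends to row 2. P = [[2, 4, 5], [3, 6]].
Insert 1: 1 bumps 2 from row 1; 2 bumps 3 from row 2; 3 starts row 3. P = [[1, 4, 5], [2, 6], [3]].

So P = [[1, 4, 5], [2, 6], [3]], Q = [[1, 2, 4], [3, 5], [6]].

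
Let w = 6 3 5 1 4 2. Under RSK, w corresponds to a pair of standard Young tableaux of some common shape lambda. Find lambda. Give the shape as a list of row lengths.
Row-insert each entry into an empty tableau.

After inserting 6: P = [[6]].
After inserting 3: P = [[3], [6]].
After inserting 5: P = [[3, 5], [6]].
After inserting 1: P = [[1, 5], [3], [6]].
After inserting 4: P = [[1, 4], [3, 5], [6]].
After inserting 2: P = [[1, 2], [3, 4], [5], [6]].

The final insertion tableau P = [[1, 2], [3, 4], [5], [6]] has shape [2, 2, 1, 1].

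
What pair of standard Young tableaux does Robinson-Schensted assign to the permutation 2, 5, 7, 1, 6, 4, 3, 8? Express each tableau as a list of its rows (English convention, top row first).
P = [[1, 3, 6, 8], [2, 4], [5], [7]], Q = [[1, 2, 3, 8], [4, 5], [6], [7]]

Insert each entry of the permutation into P by Schensted row insertion, recording in Q the position of each new cell.

After inserting 2: P = [[2]].
After inserting 5: P = [[2, 5]].
After inserting 7: P = [[2, 5, 7]].
After inserting 1: P = [[1, 5, 7], [2]].
After inserting 6: P = [[1, 5, 6], [2, 7]].
After inserting 4: P = [[1, 4, 6], [2, 5], [7]].
After inserting 3: P = [[1, 3, 6], [2, 4], [5], [7]].
After inserting 8: P = [[1, 3, 6, 8], [2, 4], [5], [7]].

So P = [[1, 3, 6, 8], [2, 4], [5], [7]], Q = [[1, 2, 3, 8], [4, 5], [6], [7]].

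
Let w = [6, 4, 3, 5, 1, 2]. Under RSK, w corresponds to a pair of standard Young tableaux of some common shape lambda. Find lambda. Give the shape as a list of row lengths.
[2, 2, 1, 1]

Row-insert each entry into an empty tableau.

After inserting 6: P = [[6]].
After inserting 4: P = [[4], [6]].
After inserting 3: P = [[3], [4], [6]].
After inserting 5: P = [[3, 5], [4], [6]].
After inserting 1: P = [[1, 5], [3], [4], [6]].
After inserting 2: P = [[1, 2], [3, 5], [4], [6]].

The final insertion tableau P = [[1, 2], [3, 5], [4], [6]] has shape [2, 2, 1, 1].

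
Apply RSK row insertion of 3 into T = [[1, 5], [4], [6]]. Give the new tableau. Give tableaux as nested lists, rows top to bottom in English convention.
In row 1, 3 replaces 5 (the leftmost entry greater than 3); 5 is bumped to row 2. 5 is appended to row 2. The new tableau is [[1, 3], [4, 5], [6]].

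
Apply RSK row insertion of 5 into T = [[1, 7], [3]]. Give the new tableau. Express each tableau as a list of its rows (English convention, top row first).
In row 1, 5 replaces 7 (the leftmost entry greater than 5); 7 is bumped to row 2. 7 is appended to row 2. The new tableau is [[1, 5], [3, 7]].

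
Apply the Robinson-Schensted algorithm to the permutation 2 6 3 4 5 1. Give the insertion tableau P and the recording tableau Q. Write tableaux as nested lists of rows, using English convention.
P = [[1, 3, 4, 5], [2], [6]], Q = [[1, 2, 4, 5], [3], [6]]

Insert each entry of the permutation into P by Schensted row insertion, recording in Q the position of each new cell.

After inserting 2: P = [[2]].
After inserting 6: P = [[2, 6]].
After inserting 3: P = [[2, 3], [6]].
After inserting 4: P = [[2, 3, 4], [6]].
After inserting 5: P = [[2, 3, 4, 5], [6]].
After inserting 1: P = [[1, 3, 4, 5], [2], [6]].

So P = [[1, 3, 4, 5], [2], [6]], Q = [[1, 2, 4, 5], [3], [6]].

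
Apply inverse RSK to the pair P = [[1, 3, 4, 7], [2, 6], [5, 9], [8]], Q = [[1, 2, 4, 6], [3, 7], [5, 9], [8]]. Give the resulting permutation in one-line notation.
Reverse the RSK construction: for i from n down to 1, find the cell of Q containing i, remove the entry at that cell from P, and reverse-bump it up through P; the value ejected from row 1 is w(i).

Step i=9: Q has 9 at row 3, column 2; remove 9 from row 3 of P and reverse-bump: 9 enters row 2 and ejects 6; 6 enters row 1 and ejects 4. So w(9) = 4. P is now [[1, 3, 6, 7], [2, 9], [5], [8]].
Step i=8: Q has 8 at row 4, column 1; remove 8 from row 4 of P and reverse-bump: 8 enters row 3 and ejects 5; 5 enters row 2 and ejects 2; 2 enters row 1 and ejects 1. So w(8) = 1. P is now [[2, 3, 6, 7], [5, 9], [8]].
Step i=7: Q has 7 at row 2, column 2; remove 9 from row 2 of P and reverse-bump: 9 enters row 1 and ejects 7. So w(7) = 7. P is now [[2, 3, 6, 9], [5], [8]].
Step i=6: Q has 6 at row 1, column 4; remove that cell from P, ejecting 9. So w(6) = 9. P is now [[2, 3, 6], [5], [8]].
Step i=5: Q has 5 at row 3, column 1; remove 8 from row 3 of P and reverse-bump: 8 enters row 2 and ejects 5; 5 enters row 1 and ejects 3. So w(5) = 3. P is now [[2, 5, 6], [8]].
Step i=4: Q has 4 at row 1, column 3; remove that cell from P, ejecting 6. So w(4) = 6. P is now [[2, 5], [8]].
Step i=3: Q has 3 at row 2, column 1; remove 8 from row 2 of P and reverse-bump: 8 enters row 1 and ejects 5. So w(3) = 5. P is now [[2, 8]].
Step i=2: Q has 2 at row 1, column 2; remove that cell from P, ejecting 8. So w(2) = 8. P is now [[2]].
Step i=1: Q has 1 at row 1, column 1; remove that cell from P, ejecting 2. So w(1) = 2. P is now [].

So w = 2 8 5 6 3 9 7 1 4.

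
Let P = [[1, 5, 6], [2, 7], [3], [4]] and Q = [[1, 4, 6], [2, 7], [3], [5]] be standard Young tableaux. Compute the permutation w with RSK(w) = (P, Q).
4 3 2 5 1 7 6

Reverse the RSK construction: for i from n down to 1, find the cell of Q containing i, remove the entry at that cell from P, and reverse-bump it up through P; the value ejected from row 1 is w(i).

Step i=7: Q has 7 at row 2, column 2; remove 7 from row 2 of P and reverse-bump: 7 enters row 1 and ejects 6. So w(7) = 6. P is now [[1, 5, 7], [2], [3], [4]].
Step i=6: Q has 6 at row 1, column 3; remove that cell from P, ejecting 7. So w(6) = 7. P is now [[1, 5], [2], [3], [4]].
Step i=5: Q has 5 at row 4, column 1; remove 4 from row 4 of P and reverse-bump: 4 enters row 3 and ejects 3; 3 enters row 2 and ejects 2; 2 enters row 1 and ejects 1. So w(5) = 1. P is now [[2, 5], [3], [4]].
Step i=4: Q has 4 at row 1, column 2; remove that cell from P, ejecting 5. So w(4) = 5. P is now [[2], [3], [4]].
Step i=3: Q has 3 at row 3, column 1; remove 4 from row 3 of P and reverse-bump: 4 enters row 2 and ejects 3; 3 enters row 1 and ejects 2. So w(3) = 2. P is now [[3], [4]].
Step i=2: Q has 2 at row 2, column 1; remove 4 from row 2 of P and reverse-bump: 4 enters row 1 and ejects 3. So w(2) = 3. P is now [[4]].
Step i=1: Q has 1 at row 1, column 1; remove that cell from P, ejecting 4. So w(1) = 4. P is now [].

So w = 4 3 2 5 1 7 6.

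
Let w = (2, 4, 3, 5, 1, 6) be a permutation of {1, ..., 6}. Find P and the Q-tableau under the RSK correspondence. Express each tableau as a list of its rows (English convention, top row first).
Insert each entry of the permutation into P by Schensted row insertion, recording in Q the position of each new cell.

After inserting 2: P = [[2]].
After inserting 4: P = [[2, 4]].
After inserting 3: P = [[2, 3], [4]].
After inserting 5: P = [[2, 3, 5], [4]].
After inserting 1: P = [[1, 3, 5], [2], [4]].
After inserting 6: P = [[1, 3, 5, 6], [2], [4]].

So P = [[1, 3, 5, 6], [2], [4]], Q = [[1, 2, 4, 6], [3], [5]].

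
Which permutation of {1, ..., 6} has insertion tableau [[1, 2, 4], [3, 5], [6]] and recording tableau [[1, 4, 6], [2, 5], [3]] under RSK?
6 3 1 5 2 4

Reverse RSK: for i = n, n-1, ..., 1, locate i in Q, remove the corresponding corner cell from P, and reverse-bump its entry up through P; the value ejected from row 1 is w(i).

So w = 6 3 1 5 2 4.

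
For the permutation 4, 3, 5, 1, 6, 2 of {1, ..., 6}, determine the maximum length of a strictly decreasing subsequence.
3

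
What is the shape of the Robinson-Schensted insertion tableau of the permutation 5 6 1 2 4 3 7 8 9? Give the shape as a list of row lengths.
Row-insert each entry into an empty tableau.

After inserting 5: P = [[5]].
After inserting 6: P = [[5, 6]].
After inserting 1: P = [[1, 6], [5]].
After inserting 2: P = [[1, 2], [5, 6]].
After inserting 4: P = [[1, 2, 4], [5, 6]].
After inserting 3: P = [[1, 2, 3], [4, 6], [5]].
After inserting 7: P = [[1, 2, 3, 7], [4, 6], [5]].
After inserting 8: P = [[1, 2, 3, 7, 8], [4, 6], [5]].
After inserting 9: P = [[1, 2, 3, 7, 8, 9], [4, 6], [5]].

The final insertion tableau P = [[1, 2, 3, 7, 8, 9], [4, 6], [5]] has shape [6, 2, 1].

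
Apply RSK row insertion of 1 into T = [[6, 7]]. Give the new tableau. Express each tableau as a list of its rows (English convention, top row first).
[[1, 7], [6]]

In row 1, 1 replaces 6 (the leftmost entry greater than 1); 6 is bumped to row 2. 6 starts a new row 2. The new tableau is [[1, 7], [6]].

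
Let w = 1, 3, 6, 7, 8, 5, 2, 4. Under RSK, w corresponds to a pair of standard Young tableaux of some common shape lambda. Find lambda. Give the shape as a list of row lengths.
Row-insert each entry into an empty tableau.

After inserting 1: P = [[1]].
After inserting 3: P = [[1, 3]].
After inserting 6: P = [[1, 3, 6]].
After inserting 7: P = [[1, 3, 6, 7]].
After inserting 8: P = [[1, 3, 6, 7, 8]].
After inserting 5: P = [[1, 3, 5, 7, 8], [6]].
After inserting 2: P = [[1, 2, 5, 7, 8], [3], [6]].
After inserting 4: P = [[1, 2, 4, 7, 8], [3, 5], [6]].

The final insertion tableau P = [[1, 2, 4, 7, 8], [3, 5], [6]] has shape [5, 2, 1].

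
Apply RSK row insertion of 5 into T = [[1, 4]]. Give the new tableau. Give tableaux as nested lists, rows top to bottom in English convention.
[[1, 4, 5]]

5 is larger than every entry of row 1, so it is appended to row 1. The new tableau is [[1, 4, 5]].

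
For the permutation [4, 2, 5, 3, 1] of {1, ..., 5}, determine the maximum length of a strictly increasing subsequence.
2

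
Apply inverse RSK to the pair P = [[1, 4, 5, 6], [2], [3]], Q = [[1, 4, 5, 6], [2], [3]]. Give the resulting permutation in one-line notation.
Reverse the RSK construction: for i from n down to 1, find the cell of Q containing i, remove the entry at that cell from P, and reverse-bump it up through P; the value ejected from row 1 is w(i).

Step i=6: Q has 6 at row 1, column 4; remove that cell from P, ejecting 6. So w(6) = 6. P is now [[1, 4, 5], [2], [3]].
Step i=5: Q has 5 at row 1, column 3; remove that cell from P, ejecting 5. So w(5) = 5. P is now [[1, 4], [2], [3]].
Step i=4: Q has 4 at row 1, column 2; remove that cell from P, ejecting 4. So w(4) = 4. P is now [[1], [2], [3]].
Step i=3: Q has 3 at row 3, column 1; remove 3 from row 3 of P and reverse-bump: 3 enters row 2 and ejects 2; 2 enters row 1 and ejects 1. So w(3) = 1. P is now [[2], [3]].
Step i=2: Q has 2 at row 2, column 1; remove 3 from row 2 of P and reverse-bump: 3 enters row 1 and ejects 2. So w(2) = 2. P is now [[3]].
Step i=1: Q has 1 at row 1, column 1; remove that cell from P, ejecting 3. So w(1) = 3. P is now [].

So w = 3 2 1 4 5 6.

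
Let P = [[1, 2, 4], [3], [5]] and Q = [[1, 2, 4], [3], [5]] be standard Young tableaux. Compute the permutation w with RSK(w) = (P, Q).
Reverse the RSK construction: for i from n down to 1, find the cell of Q containing i, remove the entry at that cell from P, and reverse-bump it up through P; the value ejected from row 1 is w(i).

Step i=5: Q has 5 at row 3, column 1; remove 5 from row 3 of P and reverse-bump: 5 enters row 2 and ejects 3; 3 enters row 1 and ejects 2. So w(5) = 2. P is now [[1, 3, 4], [5]].
Step i=4: Q has 4 at row 1, column 3; remove that cell from P, ejecting 4. So w(4) = 4. P is now [[1, 3], [5]].
Step i=3: Q has 3 at row 2, column 1; remove 5 from row 2 of P and reverse-bump: 5 enters row 1 and ejects 3. So w(3) = 3. P is now [[1, 5]].
Step i=2: Q has 2 at row 1, column 2; remove that cell from P, ejecting 5. So w(2) = 5. P is now [[1]].
Step i=1: Q has 1 at row 1, column 1; remove that cell from P, ejecting 1. So w(1) = 1. P is now [].

So w = 1 5 3 4 2.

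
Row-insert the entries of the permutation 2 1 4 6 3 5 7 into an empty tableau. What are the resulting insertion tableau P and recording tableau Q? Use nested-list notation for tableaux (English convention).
Insert each entry of the permutation into P by Schensted row insertion, recording in Q the position of each new cell.

Insert 2: appended to row 1. P = [[2]], Q = [[1]].
Insert 1: 1 bumps 2 from row 1; 2 starts row 2. P = [[1], [2]], Q = [[1], [2]].
Insert 4: appended to row 1. P = [[1, 4], [2]], Q = [[1, 3], [2]].
Insert 6: appended to row 1. P = [[1, 4, 6], [2]], Q = [[1, 3, 4], [2]].
Insert 3: 3 bumps 4 from row 1; 4 appends to row 2. P = [[1, 3, 6], [2, 4]], Q = [[1, 3, 4], [2, 5]].
Insert 5: 5 bumps 6 from row 1; 6 appends to row 2. P = [[1, 3, 5], [2, 4, 6]], Q = [[1, 3, 4], [2, 5, 6]].
Insert 7: appended to row 1. P = [[1, 3, 5, 7], [2, 4, 6]], Q = [[1, 3, 4, 7], [2, 5, 6]].

So P = [[1, 3, 5, 7], [2, 4, 6]], Q = [[1, 3, 4, 7], [2, 5, 6]].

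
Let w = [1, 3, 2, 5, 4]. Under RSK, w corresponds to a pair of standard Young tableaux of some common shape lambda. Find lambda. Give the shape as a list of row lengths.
[3, 2]

Row-insert each entry into an empty tableau.

After inserting 1: P = [[1]].
After inserting 3: P = [[1, 3]].
After inserting 2: P = [[1, 2], [3]].
After inserting 5: P = [[1, 2, 5], [3]].
After inserting 4: P = [[1, 2, 4], [3, 5]].

The final insertion tableau P = [[1, 2, 4], [3, 5]] has shape [3, 2].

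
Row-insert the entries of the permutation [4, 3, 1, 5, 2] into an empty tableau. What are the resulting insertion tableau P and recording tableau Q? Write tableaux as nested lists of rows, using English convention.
P = [[1, 2], [3, 5], [4]], Q = [[1, 4], [2, 5], [3]]

Insert each entry of the permutation into P by Schensted row insertion, recording in Q the position of each new cell.

Insert 4: appended to row 1. P = [[4]].
Insert 3: 3 bumps 4 from row 1; 4 starts row 2. P = [[3], [4]].
Insert 1: 1 bumps 3 from row 1; 3 bumps 4 from row 2; 4 starts row 3. P = [[1], [3], [4]].
Insert 5: appended to row 1. P = [[1, 5], [3], [4]].
Insert 2: 2 bumps 5 from row 1; 5 appends to row 2. P = [[1, 2], [3, 5], [4]].

So P = [[1, 2], [3, 5], [4]], Q = [[1, 4], [2, 5], [3]].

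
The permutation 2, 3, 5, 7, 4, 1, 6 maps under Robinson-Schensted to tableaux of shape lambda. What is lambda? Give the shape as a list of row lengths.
Row-insert each entry into an empty tableau.

After inserting 2: P = [[2]].
After inserting 3: P = [[2, 3]].
After inserting 5: P = [[2, 3, 5]].
After inserting 7: P = [[2, 3, 5, 7]].
After inserting 4: P = [[2, 3, 4, 7], [5]].
After inserting 1: P = [[1, 3, 4, 7], [2], [5]].
After inserting 6: P = [[1, 3, 4, 6], [2, 7], [5]].

The final insertion tableau P = [[1, 3, 4, 6], [2, 7], [5]] has shape [4, 2, 1].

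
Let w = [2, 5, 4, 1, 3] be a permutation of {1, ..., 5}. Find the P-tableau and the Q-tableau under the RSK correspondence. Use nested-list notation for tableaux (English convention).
P = [[1, 3], [2, 4], [5]], Q = [[1, 2], [3, 5], [4]]

Insert each entry of the permutation into P by Schensted row insertion, recording in Q the position of each new cell.

Insert 2: appended to row 1. P = [[2]], Q = [[1]].
Insert 5: appended to row 1. P = [[2, 5]], Q = [[1, 2]].
Insert 4: 4 bumps 5 from row 1; 5 starts row 2. P = [[2, 4], [5]], Q = [[1, 2], [3]].
Insert 1: 1 bumps 2 from row 1; 2 bumps 5 from row 2; 5 starts row 3. P = [[1, 4], [2], [5]], Q = [[1, 2], [3], [4]].
Insert 3: 3 bumps 4 from row 1; 4 appends to row 2. P = [[1, 3], [2, 4], [5]], Q = [[1, 2], [3, 5], [4]].

So P = [[1, 3], [2, 4], [5]], Q = [[1, 2], [3, 5], [4]].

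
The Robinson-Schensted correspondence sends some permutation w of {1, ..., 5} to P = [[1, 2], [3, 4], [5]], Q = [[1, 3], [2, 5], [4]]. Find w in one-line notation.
Reverse the RSK construction: for i from n down to 1, find the cell of Q containing i, remove the entry at that cell from P, and reverse-bump it up through P; the value ejected from row 1 is w(i).

Step i=5: Q has 5 at row 2, column 2; remove 4 from row 2 of P and reverse-bump: 4 enters row 1 and ejects 2. So w(5) = 2. P is now [[1, 4], [3], [5]].
Step i=4: Q has 4 at row 3, column 1; remove 5 from row 3 of P and reverse-bump: 5 enters row 2 and ejects 3; 3 enters row 1 and ejects 1. So w(4) = 1. P is now [[3, 4], [5]].
Step i=3: Q has 3 at row 1, column 2; remove that cell from P, ejecting 4. So w(3) = 4. P is now [[3], [5]].
Step i=2: Q has 2 at row 2, column 1; remove 5 from row 2 of P and reverse-bump: 5 enters row 1 and ejects 3. So w(2) = 3. P is now [[5]].
Step i=1: Q has 1 at row 1, column 1; remove that cell from P, ejecting 5. So w(1) = 5. P is now [].

So w = 5 3 4 1 2.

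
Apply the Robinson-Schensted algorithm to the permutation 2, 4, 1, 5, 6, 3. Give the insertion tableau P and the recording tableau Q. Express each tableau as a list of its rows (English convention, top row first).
Insert each entry of the permutation into P by Schensted row insertion, recording in Q the position of each new cell.

Insert 2: appended to row 1. P = [[2]], Q = [[1]].
Insert 4: appended to row 1. P = [[2, 4]], Q = [[1, 2]].
Insert 1: 1 bumps 2 from row 1; 2 starts row 2. P = [[1, 4], [2]], Q = [[1, 2], [3]].
Insert 5: appended to row 1. P = [[1, 4, 5], [2]], Q = [[1, 2, 4], [3]].
Insert 6: appended to row 1. P = [[1, 4, 5, 6], [2]], Q = [[1, 2, 4, 5], [3]].
Insert 3: 3 bumps 4 from row 1; 4 appends to row 2. P = [[1, 3, 5, 6], [2, 4]], Q = [[1, 2, 4, 5], [3, 6]].

So P = [[1, 3, 5, 6], [2, 4]], Q = [[1, 2, 4, 5], [3, 6]].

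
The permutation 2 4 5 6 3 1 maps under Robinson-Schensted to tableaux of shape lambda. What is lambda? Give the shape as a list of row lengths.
[4, 1, 1]

Row-insert each entry into an empty tableau.

After inserting 2: P = [[2]].
After inserting 4: P = [[2, 4]].
After inserting 5: P = [[2, 4, 5]].
After inserting 6: P = [[2, 4, 5, 6]].
After inserting 3: P = [[2, 3, 5, 6], [4]].
After inserting 1: P = [[1, 3, 5, 6], [2], [4]].

The final insertion tableau P = [[1, 3, 5, 6], [2], [4]] has shape [4, 1, 1].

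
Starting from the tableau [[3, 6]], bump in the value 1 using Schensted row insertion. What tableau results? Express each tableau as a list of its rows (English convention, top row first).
[[1, 6], [3]]

In row 1, 1 replaces 3 (the leftmost entry greater than 1); 3 is bumped to row 2. 3 starts a new row 2. The new tableau is [[1, 6], [3]].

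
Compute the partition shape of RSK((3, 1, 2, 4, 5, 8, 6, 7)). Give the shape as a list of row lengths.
[6, 2]

Row-insert each entry into an empty tableau.

After inserting 3: P = [[3]].
After inserting 1: P = [[1], [3]].
After inserting 2: P = [[1, 2], [3]].
After inserting 4: P = [[1, 2, 4], [3]].
After inserting 5: P = [[1, 2, 4, 5], [3]].
After inserting 8: P = [[1, 2, 4, 5, 8], [3]].
After inserting 6: P = [[1, 2, 4, 5, 6], [3, 8]].
After inserting 7: P = [[1, 2, 4, 5, 6, 7], [3, 8]].

The final insertion tableau P = [[1, 2, 4, 5, 6, 7], [3, 8]] has shape [6, 2].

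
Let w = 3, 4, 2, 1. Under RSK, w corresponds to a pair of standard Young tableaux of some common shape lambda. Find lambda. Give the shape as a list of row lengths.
[2, 1, 1]

Row-insert each entry into an empty tableau.

After inserting 3: P = [[3]].
After inserting 4: P = [[3, 4]].
After inserting 2: P = [[2, 4], [3]].
After inserting 1: P = [[1, 4], [2], [3]].

The final insertion tableau P = [[1, 4], [2], [3]] has shape [2, 1, 1].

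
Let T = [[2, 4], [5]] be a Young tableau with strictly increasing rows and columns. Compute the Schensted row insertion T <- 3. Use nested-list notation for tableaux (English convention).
[[2, 3], [4], [5]]

In row 1, 3 replaces 4 (the leftmost entry greater than 3); 4 is bumped to row 2. In row 2, 4 replaces 5 (the leftmost entry greater than 4); 5 is bumped to row 3. 5 starts a new row 3. The new tableau is [[2, 3], [4], [5]].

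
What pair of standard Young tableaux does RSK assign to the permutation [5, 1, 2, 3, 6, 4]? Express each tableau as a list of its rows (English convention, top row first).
Insert each entry of the permutation into P by Schensted row insertion, recording in Q the position of each new cell.

Insert 5: appended to row 1. P = [[5]].
Insert 1: 1 bumps 5 from row 1; 5 starts row 2. P = [[1], [5]].
Insert 2: appended to row 1. P = [[1, 2], [5]].
Insert 3: appended to row 1. P = [[1, 2, 3], [5]].
Insert 6: appended to row 1. P = [[1, 2, 3, 6], [5]].
Insert 4: 4 bumps 6 from row 1; 6 appends to row 2. P = [[1, 2, 3, 4], [5, 6]].

So P = [[1, 2, 3, 4], [5, 6]], Q = [[1, 3, 4, 5], [2, 6]].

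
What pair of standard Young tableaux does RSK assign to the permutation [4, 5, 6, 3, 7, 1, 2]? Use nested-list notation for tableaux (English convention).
P = [[1, 2, 6, 7], [3, 5], [4]], Q = [[1, 2, 3, 5], [4, 7], [6]]

Insert each entry of the permutation into P by Schensted row insertion, recording in Q the position of each new cell.

After inserting 4: P = [[4]].
After inserting 5: P = [[4, 5]].
After inserting 6: P = [[4, 5, 6]].
After inserting 3: P = [[3, 5, 6], [4]].
After inserting 7: P = [[3, 5, 6, 7], [4]].
After inserting 1: P = [[1, 5, 6, 7], [3], [4]].
After inserting 2: P = [[1, 2, 6, 7], [3, 5], [4]].

So P = [[1, 2, 6, 7], [3, 5], [4]], Q = [[1, 2, 3, 5], [4, 7], [6]].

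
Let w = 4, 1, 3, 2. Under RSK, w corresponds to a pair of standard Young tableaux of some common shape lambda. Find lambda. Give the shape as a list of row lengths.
[2, 1, 1]

Row-insert each entry into an empty tableau.

After inserting 4: P = [[4]].
After inserting 1: P = [[1], [4]].
After inserting 3: P = [[1, 3], [4]].
After inserting 2: P = [[1, 2], [3], [4]].

The final insertion tableau P = [[1, 2], [3], [4]] has shape [2, 1, 1].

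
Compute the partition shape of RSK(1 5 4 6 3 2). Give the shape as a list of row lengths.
[3, 1, 1, 1]

Row-insert each entry into an empty tableau.

After inserting 1: P = [[1]].
After inserting 5: P = [[1, 5]].
After inserting 4: P = [[1, 4], [5]].
After inserting 6: P = [[1, 4, 6], [5]].
After inserting 3: P = [[1, 3, 6], [4], [5]].
After inserting 2: P = [[1, 2, 6], [3], [4], [5]].

The final insertion tableau P = [[1, 2, 6], [3], [4], [5]] has shape [3, 1, 1, 1].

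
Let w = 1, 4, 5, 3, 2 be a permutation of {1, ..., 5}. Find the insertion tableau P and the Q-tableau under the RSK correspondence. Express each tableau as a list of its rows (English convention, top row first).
P = [[1, 2, 5], [3], [4]], Q = [[1, 2, 3], [4], [5]]

Insert each entry of the permutation into P by Schensted row insertion, recording in Q the position of each new cell.

After inserting 1: P = [[1]].
After inserting 4: P = [[1, 4]].
After inserting 5: P = [[1, 4, 5]].
After inserting 3: P = [[1, 3, 5], [4]].
After inserting 2: P = [[1, 2, 5], [3], [4]].

So P = [[1, 2, 5], [3], [4]], Q = [[1, 2, 3], [4], [5]].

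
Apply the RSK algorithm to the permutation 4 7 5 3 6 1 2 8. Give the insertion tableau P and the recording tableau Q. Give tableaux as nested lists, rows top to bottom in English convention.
P = [[1, 2, 6, 8], [3, 5], [4], [7]], Q = [[1, 2, 5, 8], [3, 7], [4], [6]]

Insert each entry of the permutation into P by Schensted row insertion, recording in Q the position of each new cell.

Insert 4: appended to row 1. P = [[4]].
Insert 7: appended to row 1. P = [[4, 7]].
Insert 5: 5 bumps 7 from row 1; 7 starts row 2. P = [[4, 5], [7]].
Insert 3: 3 bumps 4 from row 1; 4 bumps 7 from row 2; 7 starts row 3. P = [[3, 5], [4], [7]].
Insert 6: appended to row 1. P = [[3, 5, 6], [4], [7]].
Insert 1: 1 bumps 3 from row 1; 3 bumps 4 from row 2; 4 bumps 7 from row 3; 7 starts row 4. P = [[1, 5, 6], [3], [4], [7]].
Insert 2: 2 bumps 5 from row 1; 5 appends to row 2. P = [[1, 2, 6], [3, 5], [4], [7]].
Insert 8: appended to row 1. P = [[1, 2, 6, 8], [3, 5], [4], [7]].

So P = [[1, 2, 6, 8], [3, 5], [4], [7]], Q = [[1, 2, 5, 8], [3, 7], [4], [6]].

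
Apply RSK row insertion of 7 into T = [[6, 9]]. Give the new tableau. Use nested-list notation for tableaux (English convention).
[[6, 7], [9]]

In row 1, 7 replaces 9 (the leftmost entry greater than 7); 9 is bumped to row 2. 9 starts a new row 2. The new tableau is [[6, 7], [9]].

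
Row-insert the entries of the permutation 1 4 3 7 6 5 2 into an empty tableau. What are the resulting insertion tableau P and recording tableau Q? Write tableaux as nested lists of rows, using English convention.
P = [[1, 2, 5], [3, 6], [4], [7]], Q = [[1, 2, 4], [3, 5], [6], [7]]

Insert each entry of the permutation into P by Schensted row insertion, recording in Q the position of each new cell.

Insert 1: appended to row 1. P = [[1]].
Insert 4: appended to row 1. P = [[1, 4]].
Insert 3: 3 bumps 4 from row 1; 4 starts row 2. P = [[1, 3], [4]].
Insert 7: appended to row 1. P = [[1, 3, 7], [4]].
Insert 6: 6 bumps 7 from row 1; 7 appends to row 2. P = [[1, 3, 6], [4, 7]].
Insert 5: 5 bumps 6 from row 1; 6 bumps 7 from row 2; 7 starts row 3. P = [[1, 3, 5], [4, 6], [7]].
Insert 2: 2 bumps 3 from row 1; 3 bumps 4 from row 2; 4 bumps 7 from row 3; 7 starts row 4. P = [[1, 2, 5], [3, 6], [4], [7]].

So P = [[1, 2, 5], [3, 6], [4], [7]], Q = [[1, 2, 4], [3, 5], [6], [7]].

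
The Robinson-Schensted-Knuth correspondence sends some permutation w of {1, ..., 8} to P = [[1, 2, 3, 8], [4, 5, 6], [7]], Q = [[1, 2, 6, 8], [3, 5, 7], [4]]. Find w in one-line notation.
Reverse RSK: for i = n, n-1, ..., 1, locate i in Q, remove the corresponding corner cell from P, and reverse-bump its entry up through P; the value ejected from row 1 is w(i).

So w = 4 7 5 1 2 6 3 8.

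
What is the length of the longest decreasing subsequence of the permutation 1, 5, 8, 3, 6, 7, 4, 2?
4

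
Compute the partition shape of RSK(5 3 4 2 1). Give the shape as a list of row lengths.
[2, 1, 1, 1]

Row-insert each entry into an empty tableau.

After inserting 5: P = [[5]].
After inserting 3: P = [[3], [5]].
After inserting 4: P = [[3, 4], [5]].
After inserting 2: P = [[2, 4], [3], [5]].
After inserting 1: P = [[1, 4], [2], [3], [5]].

The final insertion tableau P = [[1, 4], [2], [3], [5]] has shape [2, 1, 1, 1].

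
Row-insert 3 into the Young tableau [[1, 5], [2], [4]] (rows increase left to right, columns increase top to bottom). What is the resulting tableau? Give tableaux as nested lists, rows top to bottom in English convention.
[[1, 3], [2, 5], [4]]

In row 1, 3 replaces 5 (the leftmost entry greater than 3); 5 is bumped to row 2. 5 is appended to row 2. The new tableau is [[1, 3], [2, 5], [4]].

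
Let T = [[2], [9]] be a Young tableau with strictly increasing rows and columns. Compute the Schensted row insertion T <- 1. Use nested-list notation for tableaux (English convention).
[[1], [2], [9]]

In row 1, 1 replaces 2 (the leftmost entry greater than 1); 2 is bumped to row 2. In row 2, 2 replaces 9 (the leftmost entry greater than 2); 9 is bumped to row 3. 9 starts a new row 3. The new tableau is [[1], [2], [9]].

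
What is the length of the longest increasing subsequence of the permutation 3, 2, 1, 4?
2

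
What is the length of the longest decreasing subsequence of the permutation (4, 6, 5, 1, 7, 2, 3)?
3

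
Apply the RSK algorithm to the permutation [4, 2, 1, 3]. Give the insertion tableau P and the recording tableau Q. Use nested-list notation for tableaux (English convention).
Insert each entry of the permutation into P by Schensted row insertion, recording in Q the position of each new cell.

After inserting 4: P = [[4]].
After inserting 2: P = [[2], [4]].
After inserting 1: P = [[1], [2], [4]].
After inserting 3: P = [[1, 3], [2], [4]].

So P = [[1, 3], [2], [4]], Q = [[1, 4], [2], [3]].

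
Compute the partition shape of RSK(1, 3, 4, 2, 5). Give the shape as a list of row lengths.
RSK row insertion gives P = [[1, 2, 4, 5], [3]], which has shape [4, 1].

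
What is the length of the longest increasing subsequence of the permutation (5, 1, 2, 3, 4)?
4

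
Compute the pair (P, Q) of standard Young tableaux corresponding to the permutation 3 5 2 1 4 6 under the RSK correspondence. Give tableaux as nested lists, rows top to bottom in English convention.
Insert each entry of the permutation into P by Schensted row insertion, recording in Q the position of each new cell.

Insert 3: appended to row 1. P = [[3]], Q = [[1]].
Insert 5: appended to row 1. P = [[3, 5]], Q = [[1, 2]].
Insert 2: 2 bumps 3 from row 1; 3 starts row 2. P = [[2, 5], [3]], Q = [[1, 2], [3]].
Insert 1: 1 bumps 2 from row 1; 2 bumps 3 from row 2; 3 starts row 3. P = [[1, 5], [2], [3]], Q = [[1, 2], [3], [4]].
Insert 4: 4 bumps 5 from row 1; 5 appends to row 2. P = [[1, 4], [2, 5], [3]], Q = [[1, 2], [3, 5], [4]].
Insert 6: appended to row 1. P = [[1, 4, 6], [2, 5], [3]], Q = [[1, 2, 6], [3, 5], [4]].

So P = [[1, 4, 6], [2, 5], [3]], Q = [[1, 2, 6], [3, 5], [4]].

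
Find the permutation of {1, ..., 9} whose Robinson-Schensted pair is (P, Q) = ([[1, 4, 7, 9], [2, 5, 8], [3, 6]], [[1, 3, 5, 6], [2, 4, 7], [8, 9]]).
3 2 6 5 8 9 7 1 4

Reverse the RSK construction: for i from n down to 1, find the cell of Q containing i, remove the entry at that cell from P, and reverse-bump it up through P; the value ejected from row 1 is w(i).

Step i=9: Q has 9 at row 3, column 2; remove 6 from row 3 of P and reverse-bump: 6 enters row 2 and ejects 5; 5 enters row 1 and ejects 4. So w(9) = 4. P is now [[1, 5, 7, 9], [2, 6, 8], [3]].
Step i=8: Q has 8 at row 3, column 1; remove 3 from row 3 of P and reverse-bump: 3 enters row 2 and ejects 2; 2 enters row 1 and ejects 1. So w(8) = 1. P is now [[2, 5, 7, 9], [3, 6, 8]].
Step i=7: Q has 7 at row 2, column 3; remove 8 from row 2 of P and reverse-bump: 8 enters row 1 and ejects 7. So w(7) = 7. P is now [[2, 5, 8, 9], [3, 6]].
Step i=6: Q has 6 at row 1, column 4; remove that cell from P, ejecting 9. So w(6) = 9. P is now [[2, 5, 8], [3, 6]].
Step i=5: Q has 5 at row 1, column 3; remove that cell from P, ejecting 8. So w(5) = 8. P is now [[2, 5], [3, 6]].
Step i=4: Q has 4 at row 2, column 2; remove 6 from row 2 of P and reverse-bump: 6 enters row 1 and ejects 5. So w(4) = 5. P is now [[2, 6], [3]].
Step i=3: Q has 3 at row 1, column 2; remove that cell from P, ejecting 6. So w(3) = 6. P is now [[2], [3]].
Step i=2: Q has 2 at row 2, column 1; remove 3 from row 2 of P and reverse-bump: 3 enters row 1 and ejects 2. So w(2) = 2. P is now [[3]].
Step i=1: Q has 1 at row 1, column 1; remove that cell from P, ejecting 3. So w(1) = 3. P is now [].

So w = 3 2 6 5 8 9 7 1 4.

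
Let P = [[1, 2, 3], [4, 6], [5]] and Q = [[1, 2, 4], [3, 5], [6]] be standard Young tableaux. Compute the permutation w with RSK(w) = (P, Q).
1 5 2 6 4 3

Reverse the RSK construction: for i from n down to 1, find the cell of Q containing i, remove the entry at that cell from P, and reverse-bump it up through P; the value ejected from row 1 is w(i).

Step i=6: Q has 6 at row 3, column 1; remove 5 from row 3 of P and reverse-bump: 5 enters row 2 and ejects 4; 4 enters row 1 and ejects 3. So w(6) = 3. P is now [[1, 2, 4], [5, 6]].
Step i=5: Q has 5 at row 2, column 2; remove 6 from row 2 of P and reverse-bump: 6 enters row 1 and ejects 4. So w(5) = 4. P is now [[1, 2, 6], [5]].
Step i=4: Q has 4 at row 1, column 3; remove that cell from P, ejecting 6. So w(4) = 6. P is now [[1, 2], [5]].
Step i=3: Q has 3 at row 2, column 1; remove 5 from row 2 of P and reverse-bump: 5 enters row 1 and ejects 2. So w(3) = 2. P is now [[1, 5]].
Step i=2: Q has 2 at row 1, column 2; remove that cell from P, ejecting 5. So w(2) = 5. P is now [[1]].
Step i=1: Q has 1 at row 1, column 1; remove that cell from P, ejecting 1. So w(1) = 1. P is now [].

So w = 1 5 2 6 4 3.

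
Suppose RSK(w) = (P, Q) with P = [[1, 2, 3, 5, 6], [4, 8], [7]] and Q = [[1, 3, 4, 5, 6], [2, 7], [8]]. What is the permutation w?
Reverse the RSK construction: for i from n down to 1, find the cell of Q containing i, remove the entry at that cell from P, and reverse-bump it up through P; the value ejected from row 1 is w(i).

Step i=8: Q has 8 at row 3, column 1; remove 7 from row 3 of P and reverse-bump: 7 enters row 2 and ejects 4; 4 enters row 1 and ejects 3. So w(8) = 3. P is now [[1, 2, 4, 5, 6], [7, 8]].
Step i=7: Q has 7 at row 2, column 2; remove 8 from row 2 of P and reverse-bump: 8 enters row 1 and ejects 6. So w(7) = 6. P is now [[1, 2, 4, 5, 8], [7]].
Step i=6: Q has 6 at row 1, column 5; remove that cell from P, ejecting 8. So w(6) = 8. P is now [[1, 2, 4, 5], [7]].
Step i=5: Q has 5 at row 1, column 4; remove that cell from P, ejecting 5. So w(5) = 5. P is now [[1, 2, 4], [7]].
Step i=4: Q has 4 at row 1, column 3; remove that cell from P, ejecting 4. So w(4) = 4. P is now [[1, 2], [7]].
Step i=3: Q has 3 at row 1, column 2; remove that cell from P, ejecting 2. So w(3) = 2. P is now [[1], [7]].
Step i=2: Q has 2 at row 2, column 1; remove 7 from row 2 of P and reverse-bump: 7 enters row 1 and ejects 1. So w(2) = 1. P is now [[7]].
Step i=1: Q has 1 at row 1, column 1; remove that cell from P, ejecting 7. So w(1) = 7. P is now [].

So w = 7 1 2 4 5 8 6 3.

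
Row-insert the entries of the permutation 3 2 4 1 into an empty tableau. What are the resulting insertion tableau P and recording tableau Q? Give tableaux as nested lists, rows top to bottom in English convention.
Insert each entry of the permutation into P by Schensted row insertion, recording in Q the position of each new cell.

Insert 3: appended to row 1. P = [[3]], Q = [[1]].
Insert 2: 2 bumps 3 from row 1; 3 starts row 2. P = [[2], [3]], Q = [[1], [2]].
Insert 4: appended to row 1. P = [[2, 4], [3]], Q = [[1, 3], [2]].
Insert 1: 1 bumps 2 from row 1; 2 bumps 3 from row 2; 3 starts row 3. P = [[1, 4], [2], [3]], Q = [[1, 3], [2], [4]].

So P = [[1, 4], [2], [3]], Q = [[1, 3], [2], [4]].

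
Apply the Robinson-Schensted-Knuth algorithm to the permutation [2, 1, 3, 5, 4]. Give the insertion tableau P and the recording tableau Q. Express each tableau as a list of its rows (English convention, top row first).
Insert each entry of the permutation into P by Schensted row insertion, recording in Q the position of each new cell.

Insert 2: appended to row 1. P = [[2]].
Insert 1: 1 bumps 2 from row 1; 2 starts row 2. P = [[1], [2]].
Insert 3: appended to row 1. P = [[1, 3], [2]].
Insert 5: appended to row 1. P = [[1, 3, 5], [2]].
Insert 4: 4 bumps 5 from row 1; 5 appends to row 2. P = [[1, 3, 4], [2, 5]].

So P = [[1, 3, 4], [2, 5]], Q = [[1, 3, 4], [2, 5]].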